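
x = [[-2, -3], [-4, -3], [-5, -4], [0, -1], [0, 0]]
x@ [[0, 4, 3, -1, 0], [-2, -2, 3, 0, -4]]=[[6, -2, -15, 2, 12], [6, -10, -21, 4, 12], [8, -12, -27, 5, 16], [2, 2, -3, 0, 4], [0, 0, 0, 0, 0]]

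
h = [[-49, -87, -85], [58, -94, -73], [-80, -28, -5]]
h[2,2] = -5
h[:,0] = [-49, 58, -80]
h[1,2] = -73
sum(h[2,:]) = -113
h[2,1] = -28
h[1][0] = 58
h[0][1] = -87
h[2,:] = [-80, -28, -5]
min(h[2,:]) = -80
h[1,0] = 58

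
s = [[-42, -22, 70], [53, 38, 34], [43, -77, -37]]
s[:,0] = [-42, 53, 43]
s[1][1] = 38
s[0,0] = -42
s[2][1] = -77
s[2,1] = -77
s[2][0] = 43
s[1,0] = 53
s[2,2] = -37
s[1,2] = 34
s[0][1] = -22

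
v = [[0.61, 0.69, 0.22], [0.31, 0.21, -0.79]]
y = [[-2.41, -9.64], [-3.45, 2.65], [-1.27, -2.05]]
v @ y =[[-4.13, -4.5], [-0.47, -0.81]]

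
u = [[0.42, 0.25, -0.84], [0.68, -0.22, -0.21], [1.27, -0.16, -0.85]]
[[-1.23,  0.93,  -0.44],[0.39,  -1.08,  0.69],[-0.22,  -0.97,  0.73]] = u @ [[-0.52, -0.38, 0.95], [-3.54, 3.86, -0.91], [0.15, -0.15, 0.73]]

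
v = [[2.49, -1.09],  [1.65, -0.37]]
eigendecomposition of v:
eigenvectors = [[0.76, 0.49],[0.65, 0.87]]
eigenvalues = [1.56, 0.56]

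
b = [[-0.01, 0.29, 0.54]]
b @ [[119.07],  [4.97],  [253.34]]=[[137.05]]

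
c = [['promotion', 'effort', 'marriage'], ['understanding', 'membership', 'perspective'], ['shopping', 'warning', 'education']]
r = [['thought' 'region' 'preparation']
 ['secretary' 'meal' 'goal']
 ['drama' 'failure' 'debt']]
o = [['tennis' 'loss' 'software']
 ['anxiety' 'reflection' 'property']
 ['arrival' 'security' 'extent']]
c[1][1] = 'membership'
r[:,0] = ['thought', 'secretary', 'drama']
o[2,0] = 'arrival'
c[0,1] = 'effort'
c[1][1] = 'membership'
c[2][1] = 'warning'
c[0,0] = 'promotion'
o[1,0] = 'anxiety'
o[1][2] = 'property'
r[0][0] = 'thought'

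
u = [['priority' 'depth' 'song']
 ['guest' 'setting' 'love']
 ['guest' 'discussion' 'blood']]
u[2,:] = ['guest', 'discussion', 'blood']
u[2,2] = 'blood'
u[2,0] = 'guest'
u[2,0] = 'guest'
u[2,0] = 'guest'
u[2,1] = 'discussion'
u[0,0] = 'priority'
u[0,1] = 'depth'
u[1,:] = ['guest', 'setting', 'love']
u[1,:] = ['guest', 'setting', 'love']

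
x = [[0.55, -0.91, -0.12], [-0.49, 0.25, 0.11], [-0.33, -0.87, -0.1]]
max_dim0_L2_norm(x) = 1.28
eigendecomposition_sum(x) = [[0.71+0.00j, -0.65+0.00j, -0.13+0.00j], [(-0.41+0j), (0.38-0j), 0.08+0.00j], [(0.11+0j), -0.10+0.00j, (-0.02+0j)]] + [[-0.08-0.04j, -0.13-0.06j, 0.01+0.03j], [(-0.04+0.02j), -0.06+0.04j, 0.02+0.01j], [-0.22-0.30j, (-0.39-0.48j), -0.04+0.14j]] + [[(-0.08+0.04j),  (-0.13+0.06j),  (0.01-0.03j)], [-0.04-0.02j,  -0.06-0.04j,  (0.02-0.01j)], [-0.22+0.30j,  -0.39+0.48j,  -0.04-0.14j]]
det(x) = 0.06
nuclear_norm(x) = 2.13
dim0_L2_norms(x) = [0.81, 1.28, 0.19]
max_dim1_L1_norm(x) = 1.58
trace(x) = 0.70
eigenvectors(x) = [[(-0.86+0j), (0.2-0.11j), (0.2+0.11j)], [(0.5+0j), 0.02-0.12j, (0.02+0.12j)], [(-0.13+0j), (0.97+0j), (0.97-0j)]]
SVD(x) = [[-0.78, 0.35, -0.52], [0.30, -0.53, -0.79], [-0.56, -0.77, 0.31]] @ diag([1.3352885396826486, 0.7411918017480397, 0.05602882127686205]) @ [[-0.29, 0.95, 0.14], [0.95, 0.30, -0.03], [-0.07, 0.12, -0.99]]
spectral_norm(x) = 1.34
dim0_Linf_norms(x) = [0.55, 0.91, 0.12]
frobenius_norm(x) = 1.53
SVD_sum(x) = [[0.3, -0.98, -0.14], [-0.12, 0.37, 0.05], [0.22, -0.7, -0.1]] + [[0.25, 0.08, -0.01],[-0.38, -0.12, 0.01],[-0.54, -0.17, 0.02]] + [[0.00, -0.0, 0.03], [0.00, -0.01, 0.04], [-0.0, 0.0, -0.02]]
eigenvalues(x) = [(1.06+0j), (-0.18+0.14j), (-0.18-0.14j)]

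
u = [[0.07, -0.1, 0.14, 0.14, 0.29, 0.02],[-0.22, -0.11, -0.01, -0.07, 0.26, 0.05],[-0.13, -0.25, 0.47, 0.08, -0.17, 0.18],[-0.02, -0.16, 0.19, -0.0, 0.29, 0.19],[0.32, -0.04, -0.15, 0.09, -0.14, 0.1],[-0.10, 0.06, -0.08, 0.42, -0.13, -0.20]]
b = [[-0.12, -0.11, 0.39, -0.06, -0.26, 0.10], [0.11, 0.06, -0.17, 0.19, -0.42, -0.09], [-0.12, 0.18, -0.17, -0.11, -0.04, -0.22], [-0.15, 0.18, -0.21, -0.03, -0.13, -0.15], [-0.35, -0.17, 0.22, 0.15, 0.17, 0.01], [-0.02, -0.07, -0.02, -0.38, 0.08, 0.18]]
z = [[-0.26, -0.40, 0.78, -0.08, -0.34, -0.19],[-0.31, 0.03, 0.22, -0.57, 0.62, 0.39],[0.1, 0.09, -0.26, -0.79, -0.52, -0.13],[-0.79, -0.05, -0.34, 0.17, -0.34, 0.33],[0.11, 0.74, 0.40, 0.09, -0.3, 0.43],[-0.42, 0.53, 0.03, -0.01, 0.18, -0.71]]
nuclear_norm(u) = 2.35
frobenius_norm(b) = 1.11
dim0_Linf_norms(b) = [0.35, 0.18, 0.39, 0.38, 0.42, 0.22]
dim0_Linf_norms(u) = [0.32, 0.25, 0.47, 0.42, 0.29, 0.2]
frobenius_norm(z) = 2.45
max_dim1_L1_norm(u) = 1.28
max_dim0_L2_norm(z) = 1.0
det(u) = -0.00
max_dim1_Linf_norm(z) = 0.79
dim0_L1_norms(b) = [0.87, 0.77, 1.18, 0.92, 1.1, 0.75]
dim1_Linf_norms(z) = [0.78, 0.62, 0.79, 0.79, 0.74, 0.71]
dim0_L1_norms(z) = [1.99, 1.84, 2.03, 1.71, 2.3, 2.18]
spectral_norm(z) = 1.01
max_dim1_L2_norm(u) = 0.61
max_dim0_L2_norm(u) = 0.55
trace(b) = 0.09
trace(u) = 0.09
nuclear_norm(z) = 6.00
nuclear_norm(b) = 2.36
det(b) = -0.00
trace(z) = -1.33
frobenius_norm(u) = 1.11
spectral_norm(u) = 0.73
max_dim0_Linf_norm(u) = 0.47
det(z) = 1.00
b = z @ u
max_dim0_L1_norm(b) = 1.18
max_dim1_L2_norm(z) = 1.0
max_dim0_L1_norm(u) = 1.28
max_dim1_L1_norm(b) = 1.07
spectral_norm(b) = 0.73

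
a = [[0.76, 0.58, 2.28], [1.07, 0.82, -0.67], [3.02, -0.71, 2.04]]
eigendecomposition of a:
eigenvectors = [[-0.57, -0.66, -0.27], [-0.02, 0.44, -0.95], [-0.82, 0.61, 0.18]]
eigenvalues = [4.1, -1.73, 1.25]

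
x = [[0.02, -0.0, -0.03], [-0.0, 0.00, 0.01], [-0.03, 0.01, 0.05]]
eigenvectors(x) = [[-0.51, 0.71, 0.48], [0.12, 0.61, -0.78], [0.85, 0.34, 0.4]]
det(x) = -0.00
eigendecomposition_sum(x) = [[0.02, -0.0, -0.03], [-0.00, 0.0, 0.01], [-0.03, 0.01, 0.05]] + [[0.0, 0.0, 0.00], [0.0, 0.0, 0.00], [0.00, 0.00, 0.00]] + [[-0.00, 0.00, -0.00], [0.00, -0.00, 0.00], [-0.00, 0.0, -0.0]]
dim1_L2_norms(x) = [0.04, 0.01, 0.06]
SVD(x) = [[-0.51, -0.71, 0.48], [0.12, -0.61, -0.78], [0.85, -0.34, 0.40]] @ diag([0.06958697717492089, 0.0055715516607586875, 0.005158528835679569]) @ [[-0.51,0.12,0.85], [-0.71,-0.61,-0.34], [-0.48,0.78,-0.4]]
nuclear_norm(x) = 0.08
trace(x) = 0.07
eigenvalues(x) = [0.07, 0.01, -0.01]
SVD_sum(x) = [[0.02, -0.00, -0.03], [-0.0, 0.00, 0.01], [-0.03, 0.01, 0.05]] + [[0.00, 0.00, 0.00],[0.00, 0.00, 0.00],[0.0, 0.0, 0.00]] + [[-0.0, 0.00, -0.00], [0.0, -0.00, 0.00], [-0.00, 0.00, -0.00]]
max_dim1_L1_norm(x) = 0.09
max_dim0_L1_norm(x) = 0.09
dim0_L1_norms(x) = [0.05, 0.01, 0.09]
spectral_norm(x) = 0.07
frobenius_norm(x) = 0.07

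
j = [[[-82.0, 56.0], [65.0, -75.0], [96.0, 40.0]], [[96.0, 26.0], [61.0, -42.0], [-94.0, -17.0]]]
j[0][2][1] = 40.0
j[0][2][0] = 96.0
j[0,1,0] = 65.0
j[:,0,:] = [[-82.0, 56.0], [96.0, 26.0]]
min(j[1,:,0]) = -94.0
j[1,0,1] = 26.0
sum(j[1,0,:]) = 122.0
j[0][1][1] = -75.0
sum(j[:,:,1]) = -12.0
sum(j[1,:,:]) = 30.0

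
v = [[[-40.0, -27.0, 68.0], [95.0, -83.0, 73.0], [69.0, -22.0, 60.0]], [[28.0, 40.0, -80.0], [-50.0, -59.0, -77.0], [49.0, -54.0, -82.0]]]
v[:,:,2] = [[68.0, 73.0, 60.0], [-80.0, -77.0, -82.0]]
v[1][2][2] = -82.0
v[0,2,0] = 69.0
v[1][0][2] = -80.0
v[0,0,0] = -40.0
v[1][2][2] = -82.0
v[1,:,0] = [28.0, -50.0, 49.0]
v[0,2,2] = 60.0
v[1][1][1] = -59.0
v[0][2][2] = 60.0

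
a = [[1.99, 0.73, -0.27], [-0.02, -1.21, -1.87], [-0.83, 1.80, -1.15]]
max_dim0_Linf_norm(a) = 1.99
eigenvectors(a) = [[(0.98+0j), -0.11+0.09j, (-0.11-0.09j)], [0.10+0.00j, (-0.01-0.7j), (-0.01+0.7j)], [(-0.19+0j), -0.70+0.00j, -0.70-0.00j]]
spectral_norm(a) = 2.29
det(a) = 10.86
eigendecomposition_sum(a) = [[2.03+0.00j, 0.27+0.00j, (-0.32+0j)], [0.21+0.00j, (0.03+0j), -0.03+0.00j], [-0.40-0.00j, -0.05+0.00j, 0.06+0.00j]] + [[-0.02+0.05j, (0.23-0.02j), (0.03+0.22j)],[(-0.12-0.21j), -0.62+0.93j, (-0.92-0.58j)],[-0.22+0.11j, (0.93+0.64j), -0.61+0.92j]] + [[-0.02-0.05j, 0.23+0.02j, (0.03-0.22j)], [-0.12+0.21j, (-0.62-0.93j), (-0.92+0.58j)], [(-0.22-0.11j), 0.93-0.64j, (-0.61-0.92j)]]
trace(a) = -0.37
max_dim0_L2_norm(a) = 2.29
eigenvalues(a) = [(2.12+0j), (-1.24+1.89j), (-1.24-1.89j)]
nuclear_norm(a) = 6.65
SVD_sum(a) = [[0.14, -0.19, 0.18], [-0.16, 0.22, -0.2], [-1.05, 1.46, -1.34]] + [[0.46, 0.90, 0.62],[-0.74, -1.44, -0.99],[0.17, 0.34, 0.23]] + [[1.39,0.02,-1.07],[0.88,0.01,-0.68],[0.05,0.00,-0.04]]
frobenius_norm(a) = 3.84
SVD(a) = [[0.13, 0.52, -0.84], [-0.15, -0.83, -0.53], [-0.98, 0.19, -0.03]] @ diag([2.292013617708495, 2.2858682388413967, 2.0736875297148667]) @ [[0.47, -0.65, 0.60],  [0.39, 0.76, 0.52],  [-0.79, -0.01, 0.61]]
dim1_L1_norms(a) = [2.99, 3.1, 3.78]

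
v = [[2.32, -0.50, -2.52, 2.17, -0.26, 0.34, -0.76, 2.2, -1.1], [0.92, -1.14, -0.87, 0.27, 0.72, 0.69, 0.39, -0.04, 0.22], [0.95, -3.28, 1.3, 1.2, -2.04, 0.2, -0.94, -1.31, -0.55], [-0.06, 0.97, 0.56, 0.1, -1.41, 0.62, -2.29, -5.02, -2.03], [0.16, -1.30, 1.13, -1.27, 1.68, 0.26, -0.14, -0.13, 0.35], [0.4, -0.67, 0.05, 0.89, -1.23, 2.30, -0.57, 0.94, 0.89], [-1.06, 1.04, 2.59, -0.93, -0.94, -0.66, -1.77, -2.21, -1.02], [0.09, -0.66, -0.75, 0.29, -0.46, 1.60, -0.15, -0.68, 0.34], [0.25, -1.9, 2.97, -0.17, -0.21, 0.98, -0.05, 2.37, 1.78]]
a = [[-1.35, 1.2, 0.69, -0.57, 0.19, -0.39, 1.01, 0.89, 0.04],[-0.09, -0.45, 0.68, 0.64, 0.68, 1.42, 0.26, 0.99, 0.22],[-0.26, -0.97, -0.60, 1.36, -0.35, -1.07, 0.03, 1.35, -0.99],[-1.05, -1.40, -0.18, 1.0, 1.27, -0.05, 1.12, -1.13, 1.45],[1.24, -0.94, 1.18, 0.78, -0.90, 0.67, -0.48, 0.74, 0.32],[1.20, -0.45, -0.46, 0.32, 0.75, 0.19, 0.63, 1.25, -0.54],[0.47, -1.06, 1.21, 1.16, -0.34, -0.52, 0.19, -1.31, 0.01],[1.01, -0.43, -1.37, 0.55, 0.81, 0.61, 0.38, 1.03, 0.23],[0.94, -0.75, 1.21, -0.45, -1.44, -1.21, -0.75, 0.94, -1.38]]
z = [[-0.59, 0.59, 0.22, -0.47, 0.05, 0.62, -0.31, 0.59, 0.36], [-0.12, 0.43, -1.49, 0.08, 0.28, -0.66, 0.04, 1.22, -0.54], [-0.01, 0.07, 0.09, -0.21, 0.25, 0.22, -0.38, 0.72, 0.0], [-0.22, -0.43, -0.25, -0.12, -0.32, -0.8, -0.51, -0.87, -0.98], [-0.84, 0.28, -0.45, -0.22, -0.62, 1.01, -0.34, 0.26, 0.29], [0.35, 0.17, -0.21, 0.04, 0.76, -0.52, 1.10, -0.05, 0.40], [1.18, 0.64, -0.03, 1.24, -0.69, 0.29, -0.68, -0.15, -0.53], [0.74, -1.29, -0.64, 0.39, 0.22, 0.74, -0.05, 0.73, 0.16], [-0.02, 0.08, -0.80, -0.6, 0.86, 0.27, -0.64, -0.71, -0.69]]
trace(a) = -2.27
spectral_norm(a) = 4.39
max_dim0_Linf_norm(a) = 1.45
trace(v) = 5.89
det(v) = 0.09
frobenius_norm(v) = 12.35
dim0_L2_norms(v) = [2.92, 4.53, 5.15, 3.1, 3.49, 3.21, 3.22, 6.6, 3.3]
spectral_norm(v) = 8.03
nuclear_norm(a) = 19.68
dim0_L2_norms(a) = [2.85, 2.74, 2.78, 2.48, 2.54, 2.43, 1.93, 3.26, 2.34]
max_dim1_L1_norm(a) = 9.07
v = a @ z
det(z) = -0.00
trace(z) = -1.97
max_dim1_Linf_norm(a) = 1.45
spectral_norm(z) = 2.46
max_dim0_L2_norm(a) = 3.26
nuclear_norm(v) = 27.98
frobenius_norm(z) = 5.24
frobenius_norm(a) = 7.85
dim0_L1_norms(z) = [4.07, 3.98, 4.18, 3.37, 4.05, 5.13, 4.05, 5.3, 3.95]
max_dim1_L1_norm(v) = 13.06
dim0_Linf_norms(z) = [1.18, 1.29, 1.49, 1.24, 0.86, 1.01, 1.1, 1.22, 0.98]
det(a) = 0.49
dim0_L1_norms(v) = [6.21, 11.46, 12.74, 7.29, 8.95, 7.65, 7.06, 14.9, 8.28]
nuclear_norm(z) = 13.36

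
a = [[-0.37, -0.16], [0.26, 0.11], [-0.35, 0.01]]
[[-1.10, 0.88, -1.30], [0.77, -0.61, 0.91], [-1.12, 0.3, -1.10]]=a@[[3.19,-0.94,3.17],[-0.5,-3.33,0.80]]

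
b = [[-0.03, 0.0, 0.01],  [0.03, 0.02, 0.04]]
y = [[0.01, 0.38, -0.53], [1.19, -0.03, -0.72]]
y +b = [[-0.02, 0.38, -0.52],  [1.22, -0.01, -0.68]]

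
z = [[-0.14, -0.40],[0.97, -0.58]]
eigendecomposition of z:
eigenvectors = [[(0.19+0.51j), 0.19-0.51j], [0.84+0.00j, (0.84-0j)]]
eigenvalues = [(-0.36+0.58j), (-0.36-0.58j)]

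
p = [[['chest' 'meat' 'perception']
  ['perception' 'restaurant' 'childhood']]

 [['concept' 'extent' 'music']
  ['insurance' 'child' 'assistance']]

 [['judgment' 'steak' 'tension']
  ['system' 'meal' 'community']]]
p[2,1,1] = 'meal'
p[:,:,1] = [['meat', 'restaurant'], ['extent', 'child'], ['steak', 'meal']]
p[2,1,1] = 'meal'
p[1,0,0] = 'concept'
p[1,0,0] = 'concept'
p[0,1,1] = 'restaurant'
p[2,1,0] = 'system'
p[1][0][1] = 'extent'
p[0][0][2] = 'perception'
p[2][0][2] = 'tension'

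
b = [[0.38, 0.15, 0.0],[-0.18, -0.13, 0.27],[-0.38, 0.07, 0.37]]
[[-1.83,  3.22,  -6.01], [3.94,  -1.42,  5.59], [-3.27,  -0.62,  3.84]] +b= [[-1.45, 3.37, -6.01], [3.76, -1.55, 5.86], [-3.65, -0.55, 4.21]]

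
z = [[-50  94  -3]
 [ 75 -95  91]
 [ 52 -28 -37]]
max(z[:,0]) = 75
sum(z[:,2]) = 51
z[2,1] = -28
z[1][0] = 75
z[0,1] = 94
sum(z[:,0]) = 77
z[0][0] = -50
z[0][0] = -50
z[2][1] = -28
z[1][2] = 91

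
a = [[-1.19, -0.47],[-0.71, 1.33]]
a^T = [[-1.19, -0.71], [-0.47, 1.33]]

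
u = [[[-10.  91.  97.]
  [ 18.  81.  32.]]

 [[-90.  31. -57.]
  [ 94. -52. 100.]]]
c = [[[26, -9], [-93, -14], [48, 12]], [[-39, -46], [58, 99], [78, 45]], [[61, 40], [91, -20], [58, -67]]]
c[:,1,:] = [[-93, -14], [58, 99], [91, -20]]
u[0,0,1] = 91.0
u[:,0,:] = [[-10.0, 91.0, 97.0], [-90.0, 31.0, -57.0]]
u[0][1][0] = 18.0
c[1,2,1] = 45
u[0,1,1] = 81.0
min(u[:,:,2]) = -57.0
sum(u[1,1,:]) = 142.0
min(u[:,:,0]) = -90.0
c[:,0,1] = [-9, -46, 40]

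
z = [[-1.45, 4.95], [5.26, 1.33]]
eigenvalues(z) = [-5.35, 5.23]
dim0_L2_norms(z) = [5.46, 5.13]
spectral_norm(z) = 5.46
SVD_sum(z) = [[-1.7, 0.09], [5.18, -0.27]] + [[0.25, 4.86], [0.08, 1.60]]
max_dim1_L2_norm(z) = 5.43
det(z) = -27.97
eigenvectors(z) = [[-0.79, -0.6], [0.62, -0.8]]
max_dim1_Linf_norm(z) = 5.26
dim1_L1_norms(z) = [6.4, 6.59]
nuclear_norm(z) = 10.58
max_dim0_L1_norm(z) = 6.71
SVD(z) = [[-0.31, 0.95], [0.95, 0.31]] @ diag([5.4570606571956235, 5.124645254423731]) @ [[1.0, -0.05], [0.05, 1.0]]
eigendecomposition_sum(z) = [[-3.38, 2.5], [2.66, -1.97]] + [[1.93,2.45], [2.6,3.30]]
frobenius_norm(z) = 7.49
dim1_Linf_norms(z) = [4.95, 5.26]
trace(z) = -0.12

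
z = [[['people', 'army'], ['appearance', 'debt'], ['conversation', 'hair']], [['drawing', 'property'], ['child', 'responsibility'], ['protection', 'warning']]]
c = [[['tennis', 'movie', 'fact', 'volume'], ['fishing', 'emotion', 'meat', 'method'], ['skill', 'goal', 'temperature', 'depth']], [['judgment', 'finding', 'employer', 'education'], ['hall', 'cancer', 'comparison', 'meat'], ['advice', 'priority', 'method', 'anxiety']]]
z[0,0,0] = 'people'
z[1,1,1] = 'responsibility'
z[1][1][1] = 'responsibility'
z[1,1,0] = 'child'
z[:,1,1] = ['debt', 'responsibility']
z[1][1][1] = 'responsibility'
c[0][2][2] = 'temperature'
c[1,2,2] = 'method'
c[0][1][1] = 'emotion'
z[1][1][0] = 'child'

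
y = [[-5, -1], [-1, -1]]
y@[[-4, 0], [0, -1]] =[[20, 1], [4, 1]]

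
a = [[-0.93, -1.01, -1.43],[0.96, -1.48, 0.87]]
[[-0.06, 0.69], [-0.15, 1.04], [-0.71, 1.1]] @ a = [[0.72, -0.96, 0.69], [1.14, -1.39, 1.12], [1.72, -0.91, 1.97]]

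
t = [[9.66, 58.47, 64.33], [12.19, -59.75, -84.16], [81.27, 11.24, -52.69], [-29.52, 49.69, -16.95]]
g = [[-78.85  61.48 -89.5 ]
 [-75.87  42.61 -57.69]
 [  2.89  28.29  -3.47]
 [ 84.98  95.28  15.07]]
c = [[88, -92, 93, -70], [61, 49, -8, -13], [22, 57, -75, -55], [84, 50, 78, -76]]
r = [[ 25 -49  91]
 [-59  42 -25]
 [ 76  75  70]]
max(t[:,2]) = 64.33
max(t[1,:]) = 12.19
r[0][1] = -49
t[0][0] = 9.66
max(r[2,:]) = 76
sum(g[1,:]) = -90.95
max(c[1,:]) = 61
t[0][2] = 64.33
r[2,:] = [76, 75, 70]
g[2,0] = 2.89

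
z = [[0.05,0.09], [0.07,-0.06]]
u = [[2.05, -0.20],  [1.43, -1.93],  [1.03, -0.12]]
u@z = [[0.09, 0.2], [-0.06, 0.24], [0.04, 0.1]]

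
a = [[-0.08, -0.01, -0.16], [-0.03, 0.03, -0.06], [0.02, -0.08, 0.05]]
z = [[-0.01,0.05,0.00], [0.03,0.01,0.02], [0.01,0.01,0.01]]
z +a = [[-0.09, 0.04, -0.16], [0.00, 0.04, -0.04], [0.03, -0.07, 0.06]]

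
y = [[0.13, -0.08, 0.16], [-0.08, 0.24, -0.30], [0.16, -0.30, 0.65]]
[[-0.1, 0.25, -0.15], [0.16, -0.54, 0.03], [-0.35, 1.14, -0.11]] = y @ [[-0.19, -0.35, -1.33], [-0.01, -0.17, -0.27], [-0.49, 1.76, 0.03]]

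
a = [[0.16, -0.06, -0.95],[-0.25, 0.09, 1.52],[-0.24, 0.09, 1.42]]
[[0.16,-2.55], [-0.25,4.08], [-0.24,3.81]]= a@[[1.06, -0.36], [-0.16, -1.05], [0.02, 2.69]]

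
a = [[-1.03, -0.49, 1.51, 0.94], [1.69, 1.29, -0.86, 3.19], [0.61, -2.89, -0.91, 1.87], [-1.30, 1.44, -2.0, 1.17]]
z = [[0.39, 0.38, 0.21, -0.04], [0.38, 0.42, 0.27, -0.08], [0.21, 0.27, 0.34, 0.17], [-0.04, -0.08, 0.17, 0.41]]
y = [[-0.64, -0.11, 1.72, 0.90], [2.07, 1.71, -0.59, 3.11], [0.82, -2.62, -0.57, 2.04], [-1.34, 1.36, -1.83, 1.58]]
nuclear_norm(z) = 1.57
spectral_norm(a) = 4.45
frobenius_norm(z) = 1.10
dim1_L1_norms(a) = [3.97, 7.03, 6.28, 5.91]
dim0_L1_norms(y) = [4.87, 5.8, 4.71, 7.63]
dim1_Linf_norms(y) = [1.72, 3.11, 2.62, 1.83]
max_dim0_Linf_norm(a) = 3.19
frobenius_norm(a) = 6.49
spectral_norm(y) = 4.62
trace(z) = 1.56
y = a + z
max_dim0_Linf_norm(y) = 3.11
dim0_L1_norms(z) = [1.02, 1.15, 0.99, 0.7]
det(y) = -75.86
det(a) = -73.68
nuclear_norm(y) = 12.45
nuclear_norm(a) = 12.35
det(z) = -0.00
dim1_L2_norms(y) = [2.05, 4.15, 3.47, 3.08]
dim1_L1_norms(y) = [3.37, 7.48, 6.05, 6.11]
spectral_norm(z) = 0.97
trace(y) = 2.08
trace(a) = 0.52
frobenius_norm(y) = 6.55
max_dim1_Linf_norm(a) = 3.19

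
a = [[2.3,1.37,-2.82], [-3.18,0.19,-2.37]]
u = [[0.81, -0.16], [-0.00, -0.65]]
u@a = [[2.37, 1.08, -1.91], [2.07, -0.12, 1.54]]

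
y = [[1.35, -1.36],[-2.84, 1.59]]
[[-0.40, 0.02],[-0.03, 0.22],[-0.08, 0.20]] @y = [[-0.60,0.58], [-0.67,0.39], [-0.68,0.43]]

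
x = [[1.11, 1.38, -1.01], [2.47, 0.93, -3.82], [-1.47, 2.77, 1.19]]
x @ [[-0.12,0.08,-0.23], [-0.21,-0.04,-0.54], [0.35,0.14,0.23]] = [[-0.78, -0.11, -1.23], [-1.83, -0.37, -1.95], [0.01, -0.06, -0.88]]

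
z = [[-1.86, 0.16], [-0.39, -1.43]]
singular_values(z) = [1.91, 1.42]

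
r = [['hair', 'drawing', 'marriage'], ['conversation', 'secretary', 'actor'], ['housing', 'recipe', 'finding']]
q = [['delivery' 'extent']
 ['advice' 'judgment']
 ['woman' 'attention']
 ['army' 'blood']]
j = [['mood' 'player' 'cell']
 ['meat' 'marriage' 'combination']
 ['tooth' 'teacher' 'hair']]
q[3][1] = 'blood'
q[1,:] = ['advice', 'judgment']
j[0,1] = 'player'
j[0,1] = 'player'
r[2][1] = 'recipe'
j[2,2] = 'hair'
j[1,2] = 'combination'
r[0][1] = 'drawing'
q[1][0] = 'advice'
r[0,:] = ['hair', 'drawing', 'marriage']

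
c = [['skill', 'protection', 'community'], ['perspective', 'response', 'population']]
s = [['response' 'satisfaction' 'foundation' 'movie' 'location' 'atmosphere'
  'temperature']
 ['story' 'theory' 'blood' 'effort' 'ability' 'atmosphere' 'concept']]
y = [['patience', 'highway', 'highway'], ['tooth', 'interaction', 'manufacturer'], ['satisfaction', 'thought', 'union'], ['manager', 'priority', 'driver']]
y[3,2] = 'driver'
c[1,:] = ['perspective', 'response', 'population']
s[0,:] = ['response', 'satisfaction', 'foundation', 'movie', 'location', 'atmosphere', 'temperature']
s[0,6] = 'temperature'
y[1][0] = 'tooth'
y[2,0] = 'satisfaction'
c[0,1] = 'protection'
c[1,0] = 'perspective'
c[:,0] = ['skill', 'perspective']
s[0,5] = 'atmosphere'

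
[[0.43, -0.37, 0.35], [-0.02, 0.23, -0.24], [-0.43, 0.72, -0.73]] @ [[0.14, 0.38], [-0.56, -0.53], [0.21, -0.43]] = [[0.34,  0.21], [-0.18,  -0.03], [-0.62,  -0.23]]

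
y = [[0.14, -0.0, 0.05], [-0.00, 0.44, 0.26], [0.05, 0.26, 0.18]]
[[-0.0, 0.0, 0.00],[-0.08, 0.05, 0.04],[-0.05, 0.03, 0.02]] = y @ [[-0.01, 0.00, 0.00], [-0.13, 0.08, 0.06], [-0.07, 0.04, 0.04]]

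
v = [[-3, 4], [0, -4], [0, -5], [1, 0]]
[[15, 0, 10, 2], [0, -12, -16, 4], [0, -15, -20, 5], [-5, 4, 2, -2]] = v @ [[-5, 4, 2, -2], [0, 3, 4, -1]]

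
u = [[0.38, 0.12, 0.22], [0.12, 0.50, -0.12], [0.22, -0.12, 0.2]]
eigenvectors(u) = [[0.54,-0.60,0.59], [-0.32,-0.8,-0.51], [-0.78,-0.09,0.62]]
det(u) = -0.00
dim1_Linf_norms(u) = [0.38, 0.5, 0.22]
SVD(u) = [[-0.60,  0.59,  -0.54], [-0.8,  -0.51,  0.32], [-0.09,  0.62,  0.78]] @ diag([0.5754523064675104, 0.5075878254833772, 0.003040131950887874]) @ [[-0.60, -0.80, -0.09], [0.59, -0.51, 0.62], [0.54, -0.32, -0.78]]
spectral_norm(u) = 0.58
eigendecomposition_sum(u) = [[-0.0, 0.0, 0.0],[0.0, -0.00, -0.00],[0.0, -0.0, -0.00]] + [[0.2,0.27,0.03], [0.27,0.37,0.04], [0.03,0.04,0.01]] + [[0.18, -0.15, 0.19],[-0.15, 0.13, -0.16],[0.19, -0.16, 0.20]]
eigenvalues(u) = [-0.0, 0.58, 0.51]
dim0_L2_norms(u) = [0.46, 0.53, 0.32]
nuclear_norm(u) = 1.09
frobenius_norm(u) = 0.77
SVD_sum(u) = [[0.2, 0.27, 0.03], [0.27, 0.37, 0.04], [0.03, 0.04, 0.01]] + [[0.18, -0.15, 0.19], [-0.15, 0.13, -0.16], [0.19, -0.16, 0.2]] + [[-0.00, 0.00, 0.0], [0.00, -0.00, -0.00], [0.00, -0.0, -0.0]]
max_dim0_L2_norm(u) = 0.53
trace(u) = 1.08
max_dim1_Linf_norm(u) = 0.5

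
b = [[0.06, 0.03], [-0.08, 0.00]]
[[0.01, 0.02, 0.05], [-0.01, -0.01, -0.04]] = b@[[0.17, 0.11, 0.48], [0.14, 0.30, 0.55]]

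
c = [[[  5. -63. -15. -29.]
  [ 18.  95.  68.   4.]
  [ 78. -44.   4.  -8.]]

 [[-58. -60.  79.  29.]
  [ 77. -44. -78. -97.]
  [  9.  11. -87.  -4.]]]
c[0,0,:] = [5.0, -63.0, -15.0, -29.0]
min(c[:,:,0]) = -58.0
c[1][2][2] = -87.0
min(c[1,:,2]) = -87.0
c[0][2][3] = -8.0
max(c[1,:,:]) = 79.0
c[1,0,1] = -60.0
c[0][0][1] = -63.0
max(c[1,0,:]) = 79.0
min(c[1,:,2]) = -87.0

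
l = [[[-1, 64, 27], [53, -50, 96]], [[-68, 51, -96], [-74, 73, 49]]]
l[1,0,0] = -68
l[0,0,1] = 64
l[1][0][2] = -96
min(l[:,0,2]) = -96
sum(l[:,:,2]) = 76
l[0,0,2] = 27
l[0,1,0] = 53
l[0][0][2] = 27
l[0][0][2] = 27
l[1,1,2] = 49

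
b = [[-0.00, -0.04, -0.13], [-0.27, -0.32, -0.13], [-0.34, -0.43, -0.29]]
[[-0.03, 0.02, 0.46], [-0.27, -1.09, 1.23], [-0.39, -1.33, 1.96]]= b@ [[2.81,1.83,-0.06], [-1.83,2.18,-2.72], [0.77,-0.79,-2.67]]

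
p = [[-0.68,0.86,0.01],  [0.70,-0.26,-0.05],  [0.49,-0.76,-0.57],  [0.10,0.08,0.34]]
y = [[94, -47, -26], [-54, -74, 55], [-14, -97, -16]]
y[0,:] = [94, -47, -26]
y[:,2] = [-26, 55, -16]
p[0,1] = 0.86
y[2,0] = -14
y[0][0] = 94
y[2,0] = -14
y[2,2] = -16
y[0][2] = -26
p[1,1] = -0.259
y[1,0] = -54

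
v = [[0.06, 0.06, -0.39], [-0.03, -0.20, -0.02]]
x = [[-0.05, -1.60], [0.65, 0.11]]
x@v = [[0.04,0.32,0.05], [0.04,0.02,-0.26]]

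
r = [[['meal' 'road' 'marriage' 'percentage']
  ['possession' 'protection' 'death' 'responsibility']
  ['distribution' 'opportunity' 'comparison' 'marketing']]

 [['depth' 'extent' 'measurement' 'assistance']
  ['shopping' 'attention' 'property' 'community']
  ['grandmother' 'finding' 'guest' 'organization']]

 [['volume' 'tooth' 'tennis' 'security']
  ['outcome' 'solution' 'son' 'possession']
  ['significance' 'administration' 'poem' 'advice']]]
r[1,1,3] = 'community'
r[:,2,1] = ['opportunity', 'finding', 'administration']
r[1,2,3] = 'organization'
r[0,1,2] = 'death'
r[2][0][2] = 'tennis'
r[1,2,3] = 'organization'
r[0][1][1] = 'protection'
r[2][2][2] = 'poem'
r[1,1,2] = 'property'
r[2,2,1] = 'administration'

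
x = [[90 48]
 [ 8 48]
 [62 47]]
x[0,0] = 90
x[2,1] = 47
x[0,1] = 48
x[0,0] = 90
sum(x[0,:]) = 138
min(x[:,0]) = 8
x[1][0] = 8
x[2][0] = 62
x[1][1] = 48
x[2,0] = 62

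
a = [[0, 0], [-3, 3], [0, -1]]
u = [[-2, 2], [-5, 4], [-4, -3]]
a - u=[[2, -2], [2, -1], [4, 2]]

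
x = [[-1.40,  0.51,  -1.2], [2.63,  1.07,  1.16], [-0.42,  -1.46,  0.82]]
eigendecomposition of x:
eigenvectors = [[-0.72, -0.44, -0.42], [0.64, 0.34, -0.23], [0.29, 0.83, 0.88]]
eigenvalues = [-1.37, 0.45, 1.41]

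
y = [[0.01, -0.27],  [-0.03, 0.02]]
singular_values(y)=[0.27, 0.03]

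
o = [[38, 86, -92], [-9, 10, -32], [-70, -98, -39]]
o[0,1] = 86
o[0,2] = -92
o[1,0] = -9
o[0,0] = 38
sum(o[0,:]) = 32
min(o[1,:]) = -32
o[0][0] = 38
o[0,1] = 86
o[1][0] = -9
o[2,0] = -70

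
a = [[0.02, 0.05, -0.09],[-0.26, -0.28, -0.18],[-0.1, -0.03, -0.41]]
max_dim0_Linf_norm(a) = 0.41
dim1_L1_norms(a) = [0.16, 0.72, 0.54]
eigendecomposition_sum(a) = [[-0.00,-0.00,0.0], [0.00,0.00,-0.0], [0.00,0.00,-0.0]] + [[-0.01, -0.0, -0.03], [-0.12, -0.04, -0.46], [-0.11, -0.04, -0.40]] + [[0.03, 0.05, -0.06], [-0.14, -0.24, 0.28], [0.01, 0.01, -0.01]]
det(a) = -0.00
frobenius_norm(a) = 0.61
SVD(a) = [[0.08,0.34,0.94], [0.7,-0.69,0.19], [0.71,0.64,-0.29]] @ diag([0.5372048009971815, 0.28249459416001826, 0.002793931986506985]) @ [[-0.47, -0.40, -0.79], [0.43, 0.68, -0.6], [-0.77, 0.62, 0.14]]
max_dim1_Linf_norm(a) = 0.41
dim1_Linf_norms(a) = [0.09, 0.28, 0.41]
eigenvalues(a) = [-0.0, -0.45, -0.21]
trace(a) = -0.67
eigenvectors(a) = [[-0.76, 0.04, 0.22], [0.63, 0.75, -0.97], [0.14, 0.65, 0.04]]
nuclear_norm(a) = 0.82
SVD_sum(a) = [[-0.02, -0.02, -0.03], [-0.18, -0.15, -0.3], [-0.18, -0.15, -0.30]] + [[0.04,0.07,-0.06], [-0.08,-0.13,0.12], [0.08,0.12,-0.11]] + [[-0.00,0.00,0.00], [-0.0,0.0,0.00], [0.00,-0.00,-0.00]]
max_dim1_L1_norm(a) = 0.72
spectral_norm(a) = 0.54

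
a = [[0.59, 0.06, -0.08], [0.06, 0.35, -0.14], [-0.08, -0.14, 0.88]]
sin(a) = [[0.55, 0.05, -0.06],[0.05, 0.34, -0.11],[-0.06, -0.11, 0.76]]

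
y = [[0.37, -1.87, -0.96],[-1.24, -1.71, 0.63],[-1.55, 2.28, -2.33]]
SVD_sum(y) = [[0.3, -0.91, 0.58], [0.37, -1.12, 0.72], [-0.93, 2.82, -1.8]] + [[-0.79, -0.83, -0.9],[-0.69, -0.72, -0.78],[-0.53, -0.56, -0.60]] + [[0.86, -0.13, -0.64],[-0.93, 0.14, 0.69],[-0.09, 0.01, 0.07]]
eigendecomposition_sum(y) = [[1.17, -0.88, -0.4], [-0.54, 0.41, 0.19], [-0.73, 0.55, 0.25]] + [[-0.83, -1.31, -0.37], [-0.6, -0.94, -0.26], [-1.11, -1.75, -0.49]] + [[0.03, 0.32, -0.19],[-0.1, -1.18, 0.71],[0.3, 3.48, -2.09]]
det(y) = 13.43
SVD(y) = [[0.29, -0.67, -0.68], [0.35, -0.58, 0.73], [-0.89, -0.45, 0.07]] @ diag([3.9039559094772533, 2.160387060681228, 1.5923743293895285]) @ [[0.27,-0.81,0.52], [0.54,0.57,0.62], [-0.8,0.12,0.59]]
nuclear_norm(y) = 7.66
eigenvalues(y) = [1.83, -2.26, -3.24]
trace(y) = -3.67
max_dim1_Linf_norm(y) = 2.33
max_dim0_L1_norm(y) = 5.86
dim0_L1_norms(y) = [3.16, 5.86, 3.92]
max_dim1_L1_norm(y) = 6.16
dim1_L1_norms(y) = [3.2, 3.58, 6.16]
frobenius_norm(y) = 4.74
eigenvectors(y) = [[0.79,-0.55,0.09],[-0.36,-0.40,-0.32],[-0.49,-0.74,0.94]]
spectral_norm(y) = 3.90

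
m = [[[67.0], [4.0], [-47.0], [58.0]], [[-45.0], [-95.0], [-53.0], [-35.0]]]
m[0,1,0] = 4.0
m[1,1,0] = -95.0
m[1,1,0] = -95.0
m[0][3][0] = 58.0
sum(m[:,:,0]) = -146.0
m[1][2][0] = -53.0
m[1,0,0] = -45.0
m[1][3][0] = -35.0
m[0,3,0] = 58.0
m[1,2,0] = -53.0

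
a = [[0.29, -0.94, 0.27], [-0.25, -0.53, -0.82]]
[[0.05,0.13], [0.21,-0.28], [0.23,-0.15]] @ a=[[-0.02, -0.12, -0.09],[0.13, -0.05, 0.29],[0.1, -0.14, 0.19]]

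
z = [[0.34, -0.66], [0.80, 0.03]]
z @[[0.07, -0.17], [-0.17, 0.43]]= [[0.14,-0.34], [0.05,-0.12]]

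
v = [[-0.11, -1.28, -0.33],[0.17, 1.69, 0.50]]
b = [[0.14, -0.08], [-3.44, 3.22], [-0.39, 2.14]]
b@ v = [[-0.03, -0.31, -0.09], [0.93, 9.85, 2.75], [0.41, 4.12, 1.2]]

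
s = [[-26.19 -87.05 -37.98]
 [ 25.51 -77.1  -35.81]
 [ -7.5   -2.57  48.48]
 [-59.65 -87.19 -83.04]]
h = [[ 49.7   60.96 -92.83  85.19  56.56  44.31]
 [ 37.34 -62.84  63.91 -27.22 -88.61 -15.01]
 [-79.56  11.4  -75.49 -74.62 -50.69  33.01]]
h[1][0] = 37.34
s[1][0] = 25.51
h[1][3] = -27.22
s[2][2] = 48.48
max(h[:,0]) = 49.7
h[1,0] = 37.34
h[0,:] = [49.7, 60.96, -92.83, 85.19, 56.56, 44.31]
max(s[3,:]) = -59.65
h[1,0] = 37.34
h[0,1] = 60.96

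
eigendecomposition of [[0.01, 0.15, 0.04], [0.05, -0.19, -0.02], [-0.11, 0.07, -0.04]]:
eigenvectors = [[-0.48, 0.26, -0.4],[-0.21, 0.19, 0.71],[0.85, -0.94, -0.58]]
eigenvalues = [0.01, -0.02, -0.2]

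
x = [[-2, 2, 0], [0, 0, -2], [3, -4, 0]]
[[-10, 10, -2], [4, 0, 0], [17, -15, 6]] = x@[[3, -5, -2], [-2, 0, -3], [-2, 0, 0]]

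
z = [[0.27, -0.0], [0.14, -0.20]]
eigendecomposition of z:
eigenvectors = [[0.00, 0.96], [1.00, 0.29]]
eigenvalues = [-0.2, 0.27]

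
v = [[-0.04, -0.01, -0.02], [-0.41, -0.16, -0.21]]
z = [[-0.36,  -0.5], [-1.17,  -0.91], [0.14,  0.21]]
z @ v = [[0.22, 0.08, 0.11], [0.42, 0.16, 0.21], [-0.09, -0.03, -0.05]]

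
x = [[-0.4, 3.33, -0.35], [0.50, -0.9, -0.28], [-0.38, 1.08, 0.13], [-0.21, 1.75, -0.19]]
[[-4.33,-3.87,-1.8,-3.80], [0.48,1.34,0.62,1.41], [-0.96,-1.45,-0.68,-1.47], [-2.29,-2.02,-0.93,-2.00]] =x@[[-0.45, -2.11, -2.88, 2.08], [-1.21, -1.73, -1.24, -0.77], [1.38, -2.98, -3.36, 1.14]]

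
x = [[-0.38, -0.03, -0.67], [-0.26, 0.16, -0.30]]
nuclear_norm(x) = 1.04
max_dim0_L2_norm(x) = 0.73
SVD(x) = [[-0.89, -0.46],[-0.46, 0.89]] @ diag([0.8649976079177689, 0.17081902205708177]) @ [[0.53, -0.05, 0.85],[-0.32, 0.91, 0.26]]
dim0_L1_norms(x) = [0.64, 0.19, 0.97]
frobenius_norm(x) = 0.88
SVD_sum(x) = [[-0.41, 0.04, -0.65], [-0.21, 0.02, -0.34]] + [[0.03,-0.07,-0.02], [-0.05,0.14,0.04]]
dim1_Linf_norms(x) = [0.67, 0.3]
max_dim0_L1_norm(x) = 0.97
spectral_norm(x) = 0.86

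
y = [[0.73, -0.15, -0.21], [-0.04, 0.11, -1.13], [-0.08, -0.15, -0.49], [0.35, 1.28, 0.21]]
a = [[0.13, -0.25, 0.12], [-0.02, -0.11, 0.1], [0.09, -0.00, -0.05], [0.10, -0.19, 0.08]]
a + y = [[0.86, -0.40, -0.09],  [-0.06, 0.00, -1.03],  [0.01, -0.15, -0.54],  [0.45, 1.09, 0.29]]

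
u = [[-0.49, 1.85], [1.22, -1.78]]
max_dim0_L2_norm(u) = 2.57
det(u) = -1.38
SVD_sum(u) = [[-0.82, 1.69], [0.93, -1.92]] + [[0.33, 0.16], [0.29, 0.14]]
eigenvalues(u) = [0.5, -2.77]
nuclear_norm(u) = 3.33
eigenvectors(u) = [[0.88, -0.63], [0.47, 0.78]]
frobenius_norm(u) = 2.88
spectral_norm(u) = 2.84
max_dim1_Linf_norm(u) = 1.85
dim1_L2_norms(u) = [1.91, 2.16]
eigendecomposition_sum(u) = [[0.35, 0.28],[0.19, 0.15]] + [[-0.84, 1.57], [1.03, -1.93]]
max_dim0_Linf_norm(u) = 1.85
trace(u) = -2.27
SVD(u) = [[-0.66,0.75], [0.75,0.66]] @ diag([2.8429081824203495, 0.48710683256081533]) @ [[0.44,-0.90], [0.9,0.44]]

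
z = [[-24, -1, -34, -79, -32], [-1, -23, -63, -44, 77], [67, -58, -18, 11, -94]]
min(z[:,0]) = -24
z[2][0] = 67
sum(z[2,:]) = -92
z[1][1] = -23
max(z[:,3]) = 11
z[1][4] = 77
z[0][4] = -32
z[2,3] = 11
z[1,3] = -44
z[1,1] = -23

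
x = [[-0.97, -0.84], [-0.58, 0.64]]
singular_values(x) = [1.28, 0.86]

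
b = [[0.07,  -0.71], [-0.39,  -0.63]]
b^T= [[0.07, -0.39], [-0.71, -0.63]]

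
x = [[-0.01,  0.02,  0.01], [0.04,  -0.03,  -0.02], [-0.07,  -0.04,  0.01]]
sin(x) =[[-0.01,0.02,0.01], [0.04,-0.03,-0.02], [-0.07,-0.04,0.01]]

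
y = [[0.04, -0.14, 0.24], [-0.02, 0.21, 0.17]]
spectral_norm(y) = 0.30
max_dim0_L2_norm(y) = 0.29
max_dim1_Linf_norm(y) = 0.24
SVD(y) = [[-0.79, -0.61], [-0.61, 0.79]] @ diag([0.2950228198685837, 0.25526757678324385]) @ [[-0.07, -0.06, -1.00], [-0.16, 0.99, -0.05]]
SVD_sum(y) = [[0.02, 0.01, 0.23], [0.01, 0.01, 0.18]] + [[0.02, -0.15, 0.01], [-0.03, 0.20, -0.01]]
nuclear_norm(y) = 0.55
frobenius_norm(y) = 0.39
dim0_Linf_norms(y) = [0.04, 0.21, 0.24]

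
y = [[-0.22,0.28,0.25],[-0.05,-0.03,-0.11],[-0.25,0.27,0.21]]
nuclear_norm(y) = 0.73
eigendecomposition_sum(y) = [[(-0.11+0.07j), 0.14-0.01j, 0.13+0.06j], [-0.03-0.08j, (-0.02+0.09j), (-0.05+0.07j)], [-0.12+0.03j, (0.14+0.03j), (0.1+0.09j)]] + [[(-0.11-0.07j), 0.14+0.01j, (0.13-0.06j)], [(-0.03+0.08j), -0.02-0.09j, -0.05-0.07j], [-0.12-0.03j, 0.14-0.03j, 0.10-0.09j]] + [[0j, 0j, -0.00+0.00j], [0.00+0.00j, 0.00+0.00j, (-0+0j)], [(-0-0j), (-0-0j), -0j]]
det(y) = 0.00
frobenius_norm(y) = 0.62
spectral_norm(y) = 0.61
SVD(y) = [[-0.71, 0.15, -0.68], [0.09, -0.95, -0.29], [-0.69, -0.27, 0.67]] @ diag([0.6084857094810736, 0.11846463867162327, 0.00335719253487782]) @ [[0.54, -0.64, -0.55], [0.7, -0.03, 0.71], [-0.47, -0.77, 0.43]]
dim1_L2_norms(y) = [0.44, 0.12, 0.42]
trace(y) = -0.04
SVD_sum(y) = [[-0.23, 0.28, 0.24], [0.03, -0.03, -0.03], [-0.23, 0.27, 0.23]] + [[0.01,-0.0,0.01], [-0.08,0.00,-0.08], [-0.02,0.00,-0.02]] + [[0.00, 0.0, -0.00], [0.0, 0.00, -0.0], [-0.00, -0.0, 0.0]]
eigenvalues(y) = [(-0.02+0.24j), (-0.02-0.24j), 0j]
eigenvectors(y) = [[-0.65+0.00j, -0.65-0.00j, (0.46+0j)],  [(0.09-0.41j), (0.09+0.41j), (0.77+0j)],  [(-0.62-0.18j), (-0.62+0.18j), -0.45+0.00j]]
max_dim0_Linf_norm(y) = 0.28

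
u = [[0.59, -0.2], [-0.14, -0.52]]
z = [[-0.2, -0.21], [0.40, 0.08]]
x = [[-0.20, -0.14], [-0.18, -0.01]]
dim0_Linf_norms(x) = [0.2, 0.14]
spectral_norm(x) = 0.29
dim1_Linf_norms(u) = [0.59, 0.52]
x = u @ z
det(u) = -0.33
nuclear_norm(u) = 1.16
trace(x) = -0.21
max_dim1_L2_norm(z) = 0.41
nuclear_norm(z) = 0.62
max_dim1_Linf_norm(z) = 0.4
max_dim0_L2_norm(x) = 0.27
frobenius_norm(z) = 0.50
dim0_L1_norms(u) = [0.73, 0.72]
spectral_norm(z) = 0.48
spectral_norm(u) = 0.63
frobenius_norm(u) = 0.82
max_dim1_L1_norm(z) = 0.48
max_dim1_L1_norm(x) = 0.34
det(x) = -0.02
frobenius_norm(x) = 0.30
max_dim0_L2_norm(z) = 0.45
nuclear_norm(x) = 0.37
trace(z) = -0.12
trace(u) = 0.07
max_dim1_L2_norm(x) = 0.24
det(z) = 0.07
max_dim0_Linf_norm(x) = 0.2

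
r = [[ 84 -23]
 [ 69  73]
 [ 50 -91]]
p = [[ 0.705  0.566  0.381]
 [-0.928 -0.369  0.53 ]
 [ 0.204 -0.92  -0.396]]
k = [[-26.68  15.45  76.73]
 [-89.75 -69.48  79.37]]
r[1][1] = 73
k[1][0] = -89.75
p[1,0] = -0.928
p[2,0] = 0.204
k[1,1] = -69.48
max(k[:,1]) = 15.45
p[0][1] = 0.566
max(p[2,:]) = 0.204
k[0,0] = -26.68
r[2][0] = 50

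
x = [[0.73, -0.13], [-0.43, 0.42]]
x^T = [[0.73, -0.43], [-0.13, 0.42]]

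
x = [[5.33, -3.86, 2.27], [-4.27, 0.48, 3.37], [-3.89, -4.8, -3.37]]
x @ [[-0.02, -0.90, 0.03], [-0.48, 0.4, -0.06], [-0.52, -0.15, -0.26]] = [[0.57, -6.68, -0.2], [-1.9, 3.53, -1.03], [4.13, 2.09, 1.05]]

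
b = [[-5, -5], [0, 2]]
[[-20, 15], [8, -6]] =b@ [[0, 0], [4, -3]]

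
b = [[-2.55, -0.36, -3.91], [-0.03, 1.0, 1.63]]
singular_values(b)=[4.91, 1.22]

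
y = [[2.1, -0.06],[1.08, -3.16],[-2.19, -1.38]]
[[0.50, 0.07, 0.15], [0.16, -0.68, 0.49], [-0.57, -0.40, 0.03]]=y@[[0.24, 0.04, 0.07], [0.03, 0.23, -0.13]]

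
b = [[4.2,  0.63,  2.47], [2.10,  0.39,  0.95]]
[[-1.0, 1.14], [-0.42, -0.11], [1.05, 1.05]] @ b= [[-1.81, -0.19, -1.39], [-2.00, -0.31, -1.14], [6.62, 1.07, 3.59]]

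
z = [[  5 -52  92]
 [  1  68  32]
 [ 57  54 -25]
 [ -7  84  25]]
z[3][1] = 84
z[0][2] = 92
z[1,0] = 1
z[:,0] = [5, 1, 57, -7]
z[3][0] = -7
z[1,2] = 32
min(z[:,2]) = -25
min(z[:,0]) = -7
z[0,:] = [5, -52, 92]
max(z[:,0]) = 57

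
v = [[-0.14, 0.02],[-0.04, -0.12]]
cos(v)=[[0.99, 0.0], [-0.01, 0.99]]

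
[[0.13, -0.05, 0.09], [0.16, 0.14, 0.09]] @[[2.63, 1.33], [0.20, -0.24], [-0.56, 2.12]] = [[0.28, 0.38], [0.40, 0.37]]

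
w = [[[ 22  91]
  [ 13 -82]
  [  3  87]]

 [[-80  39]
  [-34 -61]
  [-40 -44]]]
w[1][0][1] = 39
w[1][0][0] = -80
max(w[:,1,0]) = 13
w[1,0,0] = -80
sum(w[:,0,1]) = 130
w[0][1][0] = 13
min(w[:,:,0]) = -80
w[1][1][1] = -61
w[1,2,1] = -44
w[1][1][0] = -34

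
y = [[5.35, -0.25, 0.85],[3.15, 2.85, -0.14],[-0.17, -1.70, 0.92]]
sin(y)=[[-1.68, 0.1, -0.37], [-1.35, -0.61, 0.08], [0.05, 0.77, 0.26]]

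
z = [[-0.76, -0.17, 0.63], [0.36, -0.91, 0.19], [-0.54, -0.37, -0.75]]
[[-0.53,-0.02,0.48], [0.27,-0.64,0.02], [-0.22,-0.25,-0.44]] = z@[[0.62, -0.08, -0.12], [-0.08, 0.68, 0.06], [-0.12, 0.06, 0.64]]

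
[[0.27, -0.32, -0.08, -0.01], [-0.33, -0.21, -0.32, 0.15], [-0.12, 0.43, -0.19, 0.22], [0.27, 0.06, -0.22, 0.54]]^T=[[0.27, -0.33, -0.12, 0.27], [-0.32, -0.21, 0.43, 0.06], [-0.08, -0.32, -0.19, -0.22], [-0.01, 0.15, 0.22, 0.54]]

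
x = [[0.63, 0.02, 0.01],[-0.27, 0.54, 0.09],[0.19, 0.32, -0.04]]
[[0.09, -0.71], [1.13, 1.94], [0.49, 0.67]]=x @ [[0.05, -1.22], [1.77, 2.89], [2.07, 0.57]]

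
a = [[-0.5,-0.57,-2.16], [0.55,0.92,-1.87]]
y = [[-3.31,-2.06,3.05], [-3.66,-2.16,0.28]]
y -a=[[-2.81, -1.49, 5.21], [-4.21, -3.08, 2.15]]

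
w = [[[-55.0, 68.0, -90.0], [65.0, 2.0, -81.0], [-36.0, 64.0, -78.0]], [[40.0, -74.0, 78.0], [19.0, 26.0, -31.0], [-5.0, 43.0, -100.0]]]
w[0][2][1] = 64.0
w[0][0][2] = -90.0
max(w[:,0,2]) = 78.0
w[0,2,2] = -78.0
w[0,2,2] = -78.0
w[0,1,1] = 2.0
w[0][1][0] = 65.0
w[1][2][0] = -5.0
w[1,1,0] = 19.0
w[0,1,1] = 2.0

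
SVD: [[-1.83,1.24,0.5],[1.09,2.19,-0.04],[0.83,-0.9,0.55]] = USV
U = [[-0.64, 0.63, 0.44], [-0.66, -0.75, 0.12], [0.4, -0.21, 0.89]]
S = [2.71, 2.26, 0.71]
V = [[0.29, -0.96, -0.03], [-0.95, -0.29, 0.1], [0.11, 0.00, 0.99]]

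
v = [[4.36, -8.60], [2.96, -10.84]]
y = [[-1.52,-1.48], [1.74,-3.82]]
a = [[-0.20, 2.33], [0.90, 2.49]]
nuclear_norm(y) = 6.24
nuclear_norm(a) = 4.20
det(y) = 8.38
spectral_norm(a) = 3.45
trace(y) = -5.34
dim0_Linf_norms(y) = [1.74, 3.82]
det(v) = -21.81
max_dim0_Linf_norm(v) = 10.84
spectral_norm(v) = 14.73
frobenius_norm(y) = 4.70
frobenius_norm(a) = 3.53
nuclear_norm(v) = 16.21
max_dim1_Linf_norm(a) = 2.49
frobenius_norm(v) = 14.81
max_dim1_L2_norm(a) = 2.65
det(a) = -2.59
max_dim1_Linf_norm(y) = 3.82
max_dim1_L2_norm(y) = 4.2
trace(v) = -6.48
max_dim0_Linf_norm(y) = 3.82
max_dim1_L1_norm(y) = 5.56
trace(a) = 2.29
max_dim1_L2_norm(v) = 11.24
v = a @ y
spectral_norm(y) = 4.28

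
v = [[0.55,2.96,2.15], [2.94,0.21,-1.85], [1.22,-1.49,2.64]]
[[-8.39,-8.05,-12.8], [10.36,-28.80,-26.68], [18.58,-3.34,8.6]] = v@[[5.04, -8.69, -6.64], [-5.10, -2.2, -5.45], [1.83, 1.51, 3.25]]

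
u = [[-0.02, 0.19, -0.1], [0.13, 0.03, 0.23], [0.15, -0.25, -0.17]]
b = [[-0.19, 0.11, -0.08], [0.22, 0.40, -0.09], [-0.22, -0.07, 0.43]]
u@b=[[0.07, 0.08, -0.06], [-0.07, 0.01, 0.09], [-0.05, -0.07, -0.06]]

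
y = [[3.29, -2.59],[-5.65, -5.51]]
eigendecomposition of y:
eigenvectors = [[0.88, 0.25], [-0.48, 0.97]]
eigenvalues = [4.72, -6.94]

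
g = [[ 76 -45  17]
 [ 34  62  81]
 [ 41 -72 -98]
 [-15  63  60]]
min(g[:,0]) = -15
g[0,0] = 76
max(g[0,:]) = 76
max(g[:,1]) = 63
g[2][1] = -72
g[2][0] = 41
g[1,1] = 62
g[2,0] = 41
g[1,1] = 62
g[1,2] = 81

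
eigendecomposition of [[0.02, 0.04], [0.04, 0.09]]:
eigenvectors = [[-0.91, -0.41], [0.41, -0.91]]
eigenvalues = [0.0, 0.11]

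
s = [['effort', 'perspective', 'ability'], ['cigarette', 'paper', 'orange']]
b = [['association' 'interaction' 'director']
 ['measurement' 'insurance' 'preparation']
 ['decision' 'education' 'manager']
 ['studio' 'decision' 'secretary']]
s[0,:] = ['effort', 'perspective', 'ability']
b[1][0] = 'measurement'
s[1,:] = ['cigarette', 'paper', 'orange']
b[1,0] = 'measurement'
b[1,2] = 'preparation'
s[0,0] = 'effort'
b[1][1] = 'insurance'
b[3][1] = 'decision'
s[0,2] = 'ability'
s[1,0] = 'cigarette'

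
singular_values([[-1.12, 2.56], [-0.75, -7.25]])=[7.7, 1.3]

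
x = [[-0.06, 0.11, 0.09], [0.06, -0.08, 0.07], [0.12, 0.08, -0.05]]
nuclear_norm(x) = 0.42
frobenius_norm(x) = 0.25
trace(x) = -0.19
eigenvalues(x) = [(0.11+0j), (-0.15+0.02j), (-0.15-0.02j)]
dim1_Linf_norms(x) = [0.11, 0.08, 0.12]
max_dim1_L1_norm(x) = 0.26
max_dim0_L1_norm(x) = 0.27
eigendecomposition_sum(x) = [[0.04+0.00j, (0.04-0j), 0.04-0.00j], [0.03+0.00j, 0.03-0.00j, (0.03-0j)], [(0.05+0j), 0.04-0.00j, 0.04-0.00j]] + [[(-0.05-0.02j), 0.03+0.07j, 0.02-0.02j], [(0.02-0.04j), -0.05+0.03j, 0.02+0.02j], [(0.04+0.07j), 0.02-0.11j, (-0.05+0.01j)]] + [[-0.05+0.02j, 0.03-0.07j, (0.02+0.02j)], [(0.02+0.04j), -0.05-0.03j, (0.02-0.02j)], [(0.04-0.07j), (0.02+0.11j), (-0.05-0.01j)]]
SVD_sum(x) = [[-0.10, 0.08, 0.06], [0.04, -0.03, -0.02], [0.04, -0.03, -0.03]] + [[0.02,0.03,-0.01], [-0.03,-0.05,0.02], [0.06,0.11,-0.05]] + [[0.03, 0.00, 0.04], [0.05, 0.00, 0.07], [0.02, 0.0, 0.02]]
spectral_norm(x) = 0.17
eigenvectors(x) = [[(0.62+0j),  0.43-0.31j,  (0.43+0.31j)], [(0.43+0j),  (0.28+0.32j),  (0.28-0.32j)], [(0.66+0j),  (-0.73+0j),  -0.73-0.00j]]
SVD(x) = [[-0.86,  0.23,  0.46], [0.34,  -0.42,  0.84], [0.38,  0.88,  0.29]] @ diag([0.16572775675140963, 0.15441217315186442, 0.10339821770545285]) @ [[0.71,-0.55,-0.44], [0.43,0.83,-0.34], [0.56,0.05,0.83]]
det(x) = 0.00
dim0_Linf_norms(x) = [0.12, 0.11, 0.09]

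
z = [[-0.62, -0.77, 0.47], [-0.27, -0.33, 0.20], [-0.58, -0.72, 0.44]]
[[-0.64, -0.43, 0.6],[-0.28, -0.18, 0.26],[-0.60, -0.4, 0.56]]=z @ [[0.68, 0.17, -0.18], [0.17, 0.28, -0.23], [-0.18, -0.23, 0.67]]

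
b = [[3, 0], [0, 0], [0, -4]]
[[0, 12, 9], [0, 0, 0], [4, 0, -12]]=b @ [[0, 4, 3], [-1, 0, 3]]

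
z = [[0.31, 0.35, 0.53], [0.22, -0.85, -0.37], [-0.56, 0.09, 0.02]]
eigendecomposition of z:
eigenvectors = [[(0.21+0.56j),0.21-0.56j,-0.19+0.00j], [(0.32-0.01j),0.32+0.01j,0.95+0.00j], [(-0.73+0j),(-0.73-0j),-0.23+0.00j]]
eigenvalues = [(0.14+0.43j), (0.14-0.43j), (-0.8+0j)]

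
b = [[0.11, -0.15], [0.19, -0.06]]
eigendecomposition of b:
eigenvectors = [[(0.33+0.57j), 0.33-0.57j],[0.75+0.00j, (0.75-0j)]]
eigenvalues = [(0.02+0.15j), (0.02-0.15j)]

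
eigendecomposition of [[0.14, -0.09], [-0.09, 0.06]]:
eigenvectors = [[0.84, 0.54], [-0.54, 0.84]]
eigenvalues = [0.2, 0.0]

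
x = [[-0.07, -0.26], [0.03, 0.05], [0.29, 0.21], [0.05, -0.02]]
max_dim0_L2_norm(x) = 0.34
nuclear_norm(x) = 0.58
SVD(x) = [[-0.56, 0.78], [0.13, -0.07], [0.81, 0.53], [0.04, 0.33]] @ diag([0.4288008930988183, 0.15208482527082007]) @ [[0.66, 0.75],[0.75, -0.66]]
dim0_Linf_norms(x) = [0.29, 0.26]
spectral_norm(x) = 0.43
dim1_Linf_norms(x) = [0.26, 0.05, 0.29, 0.05]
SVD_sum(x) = [[-0.16, -0.18],  [0.04, 0.04],  [0.23, 0.26],  [0.01, 0.01]] + [[0.09, -0.08], [-0.01, 0.01], [0.06, -0.05], [0.04, -0.03]]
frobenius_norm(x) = 0.45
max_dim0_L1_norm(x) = 0.54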